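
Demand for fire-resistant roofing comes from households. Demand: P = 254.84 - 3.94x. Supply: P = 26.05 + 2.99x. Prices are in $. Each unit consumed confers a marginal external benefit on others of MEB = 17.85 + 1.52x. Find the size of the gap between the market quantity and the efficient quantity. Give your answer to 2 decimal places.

12.58 units

Market equilibrium (private): 26.05 + 2.99x = 254.84 - 3.94x → x_m = 33.0144.
Social marginal benefit = demand + MEB = 272.69 - 2.42x.
Set SMB = MC: 272.69 - 2.42x = 26.05 + 2.99x → x* = 45.5896.
Gap = |33.0144 − 45.5896| = 12.5752.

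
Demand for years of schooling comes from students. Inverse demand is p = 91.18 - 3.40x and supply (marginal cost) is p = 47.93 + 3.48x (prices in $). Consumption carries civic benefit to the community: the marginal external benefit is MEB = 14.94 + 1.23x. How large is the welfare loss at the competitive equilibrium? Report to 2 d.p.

DWL = $45.49

Market equilibrium (private): 47.93 + 3.48x = 91.18 - 3.40x → x_m = 6.2863.
Social marginal benefit = demand + MEB = 106.12 - 2.17x.
Set SMB = MC: 106.12 - 2.17x = 47.93 + 3.48x → x* = 10.2991.
The loss is the area between SMB and MC from x* to x_m; with linear curves that's a triangle of height MEB(x_m).
DWL = ½ × 4.0128 × 22.6722 = 45.4895.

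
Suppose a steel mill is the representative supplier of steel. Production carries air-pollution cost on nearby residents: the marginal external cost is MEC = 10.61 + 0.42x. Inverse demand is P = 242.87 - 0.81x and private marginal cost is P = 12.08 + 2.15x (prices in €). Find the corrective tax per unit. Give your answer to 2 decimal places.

tax = €37.97 per unit

Social marginal cost = private MC + MEC = 22.69 + 2.57x.
Set SMC = demand: 22.69 + 2.57x = 242.87 - 0.81x → x* = 65.1420.
The Pigouvian tax equals MEC at x*: 10.61 + 0.42×65.1420 = 37.9696.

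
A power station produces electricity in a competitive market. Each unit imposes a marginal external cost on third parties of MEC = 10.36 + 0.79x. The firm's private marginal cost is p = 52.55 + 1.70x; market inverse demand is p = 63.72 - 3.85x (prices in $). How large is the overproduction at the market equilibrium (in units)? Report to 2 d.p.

1.88 units

Market equilibrium (private): 52.55 + 1.70x = 63.72 - 3.85x → x_m = 2.0126.
Social marginal cost = private MC + MEC = 62.91 + 2.49x.
Set SMC = demand: 62.91 + 2.49x = 63.72 - 3.85x → x* = 0.1278.
Gap = |2.0126 − 0.1278| = 1.8848.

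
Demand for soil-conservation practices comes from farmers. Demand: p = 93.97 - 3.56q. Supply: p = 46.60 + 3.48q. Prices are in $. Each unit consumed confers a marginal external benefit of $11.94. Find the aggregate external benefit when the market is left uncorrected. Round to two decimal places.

Market equilibrium (private): 46.60 + 3.48q = 93.97 - 3.56q → q_m = 6.7287.
Total external benefit = MEB × q_m = 11.94 × 6.7287 = 80.3407.

$80.34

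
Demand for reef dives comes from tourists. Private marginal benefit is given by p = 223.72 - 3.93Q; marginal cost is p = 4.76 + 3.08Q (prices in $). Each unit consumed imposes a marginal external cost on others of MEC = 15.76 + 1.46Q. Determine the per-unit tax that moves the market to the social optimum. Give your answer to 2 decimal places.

tax = $50.79 per unit

Social marginal benefit = demand − MEC = 207.96 - 5.39Q.
Set SMB = MC: 207.96 - 5.39Q = 4.76 + 3.08Q → Q* = 23.9906.
The Pigouvian tax equals MEC at Q*: 15.76 + 1.46×23.9906 = 50.7863.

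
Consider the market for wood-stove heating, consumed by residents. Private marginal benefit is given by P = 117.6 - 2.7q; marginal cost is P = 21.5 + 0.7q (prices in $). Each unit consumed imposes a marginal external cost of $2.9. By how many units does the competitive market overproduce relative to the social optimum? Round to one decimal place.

Market equilibrium (private): 21.5 + 0.7q = 117.6 - 2.7q → q_m = 28.2647.
Social marginal benefit = demand − MEC = 114.7 - 2.7q.
Set SMB = MC: 114.7 - 2.7q = 21.5 + 0.7q → q* = 27.4118.
Gap = |28.2647 − 27.4118| = 0.8529.

0.9 units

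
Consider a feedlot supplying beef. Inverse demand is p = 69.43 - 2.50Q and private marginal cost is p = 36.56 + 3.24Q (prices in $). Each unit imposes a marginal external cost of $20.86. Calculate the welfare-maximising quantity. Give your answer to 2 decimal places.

Social marginal cost = private MC + MEC = 57.42 + 3.24Q.
Set SMC = demand: 57.42 + 3.24Q = 69.43 - 2.50Q → Q* = 2.0923.

Q* = 2.09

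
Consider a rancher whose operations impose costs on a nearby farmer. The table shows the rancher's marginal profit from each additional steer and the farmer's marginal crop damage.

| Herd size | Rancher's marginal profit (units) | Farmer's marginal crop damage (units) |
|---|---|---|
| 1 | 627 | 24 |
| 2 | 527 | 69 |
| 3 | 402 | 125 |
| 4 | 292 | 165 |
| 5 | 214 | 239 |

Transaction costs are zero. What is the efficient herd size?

4

Bargaining reaches the level where marginal profit last exceeds marginal crop damage.
That holds through level 4 (292 ≥ 165) but not at 5 (214 < 239).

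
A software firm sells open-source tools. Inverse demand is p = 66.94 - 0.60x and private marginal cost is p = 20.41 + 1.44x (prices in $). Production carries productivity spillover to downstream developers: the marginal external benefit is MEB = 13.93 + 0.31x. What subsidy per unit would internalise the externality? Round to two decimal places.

Social marginal cost = private MC − MEB = 6.48 + 1.13x.
Set SMC = demand: 6.48 + 1.13x = 66.94 - 0.60x → x* = 34.9480.
The Pigouvian subsidy equals MEB at x*: 13.93 + 0.31×34.9480 = 24.7639.

subsidy = $24.76 per unit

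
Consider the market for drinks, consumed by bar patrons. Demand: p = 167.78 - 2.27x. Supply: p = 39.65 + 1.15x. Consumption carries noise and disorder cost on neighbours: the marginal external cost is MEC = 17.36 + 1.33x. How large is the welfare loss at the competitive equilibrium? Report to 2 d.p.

DWL = 475.19

Market equilibrium (private): 39.65 + 1.15x = 167.78 - 2.27x → x_m = 37.4649.
Social marginal benefit = demand − MEC = 150.42 - 3.60x.
Set SMB = MC: 150.42 - 3.60x = 39.65 + 1.15x → x* = 23.3200.
The loss is the area between SMB and MC from x* to x_m; with linear curves that's a triangle of height MEC(x_m).
DWL = ½ × 14.1449 × 67.1883 = 475.1859.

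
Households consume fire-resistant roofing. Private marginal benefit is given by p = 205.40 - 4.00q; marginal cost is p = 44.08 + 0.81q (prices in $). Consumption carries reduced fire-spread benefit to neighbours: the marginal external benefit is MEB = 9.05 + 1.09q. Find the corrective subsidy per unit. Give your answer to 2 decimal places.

subsidy = $58.97 per unit

Social marginal benefit = demand + MEB = 214.45 - 2.91q.
Set SMB = MC: 214.45 - 2.91q = 44.08 + 0.81q → q* = 45.7984.
The Pigouvian subsidy equals MEB at q*: 9.05 + 1.09×45.7984 = 58.9703.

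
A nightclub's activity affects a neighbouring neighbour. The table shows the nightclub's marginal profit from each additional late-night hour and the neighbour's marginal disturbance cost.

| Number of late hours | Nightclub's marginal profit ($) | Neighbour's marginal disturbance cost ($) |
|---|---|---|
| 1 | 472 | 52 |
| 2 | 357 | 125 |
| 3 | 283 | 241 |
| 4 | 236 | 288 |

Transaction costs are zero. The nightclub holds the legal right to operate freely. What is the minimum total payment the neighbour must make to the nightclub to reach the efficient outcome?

Left alone the nightclub would choose level 4 (marginal profit stays positive).
Efficient level: k* = 3 (marginal profit ≥ marginal disturbance cost through 3).
The neighbour must at least cover the nightclub's forgone profit from cutting 4→3: 236 = 236.

$236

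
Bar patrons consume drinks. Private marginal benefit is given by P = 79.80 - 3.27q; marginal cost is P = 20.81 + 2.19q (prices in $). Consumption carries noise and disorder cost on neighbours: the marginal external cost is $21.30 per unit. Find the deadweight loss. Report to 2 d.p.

Market equilibrium (private): 20.81 + 2.19q = 79.80 - 3.27q → q_m = 10.8040.
Social marginal benefit = demand − MEC = 58.50 - 3.27q.
Set SMB = MC: 58.50 - 3.27q = 20.81 + 2.19q → q* = 6.9029.
Height of the DWL triangle at q_m is MC(q_m) − SMB(q_m) = MEC(q_m) = 21.3000.
DWL = ½ × 3.9011 × 21.3000 = 41.5467.

DWL = $41.55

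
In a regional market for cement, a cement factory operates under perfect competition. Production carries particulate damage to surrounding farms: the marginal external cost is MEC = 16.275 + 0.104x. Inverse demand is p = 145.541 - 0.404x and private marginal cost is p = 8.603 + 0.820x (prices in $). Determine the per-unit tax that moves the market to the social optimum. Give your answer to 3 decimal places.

Social marginal cost = private MC + MEC = 24.878 + 0.924x.
Set SMC = demand: 24.878 + 0.924x = 145.541 - 0.404x → x* = 90.8607.
The Pigouvian tax equals MEC at x*: 16.275 + 0.104×90.8607 = 25.7245.

tax = $25.725 per unit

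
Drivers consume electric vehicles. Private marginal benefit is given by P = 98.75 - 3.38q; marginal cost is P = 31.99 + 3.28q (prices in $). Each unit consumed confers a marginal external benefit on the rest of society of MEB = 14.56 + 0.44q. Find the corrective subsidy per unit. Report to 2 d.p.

Social marginal benefit = demand + MEB = 113.31 - 2.94q.
Set SMB = MC: 113.31 - 2.94q = 31.99 + 3.28q → q* = 13.0740.
The Pigouvian subsidy equals MEB at q*: 14.56 + 0.44×13.0740 = 20.3126.

subsidy = $20.31 per unit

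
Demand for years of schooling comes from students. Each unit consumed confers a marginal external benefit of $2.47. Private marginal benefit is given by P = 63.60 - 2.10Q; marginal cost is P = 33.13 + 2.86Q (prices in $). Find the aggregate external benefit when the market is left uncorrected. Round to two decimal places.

Market equilibrium (private): 33.13 + 2.86Q = 63.60 - 2.10Q → Q_m = 6.1431.
Total external benefit = MEB × Q_m = 2.47 × 6.1431 = 15.1735.

$15.17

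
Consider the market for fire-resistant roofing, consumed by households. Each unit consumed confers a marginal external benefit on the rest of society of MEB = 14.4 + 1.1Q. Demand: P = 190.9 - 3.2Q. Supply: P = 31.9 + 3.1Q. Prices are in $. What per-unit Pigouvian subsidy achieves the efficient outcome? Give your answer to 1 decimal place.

subsidy = $51.1 per unit

Social marginal benefit = demand + MEB = 205.3 - 2.1Q.
Set SMB = MC: 205.3 - 2.1Q = 31.9 + 3.1Q → Q* = 33.3462.
The Pigouvian subsidy equals MEB at Q*: 14.4 + 1.1×33.3462 = 51.0808.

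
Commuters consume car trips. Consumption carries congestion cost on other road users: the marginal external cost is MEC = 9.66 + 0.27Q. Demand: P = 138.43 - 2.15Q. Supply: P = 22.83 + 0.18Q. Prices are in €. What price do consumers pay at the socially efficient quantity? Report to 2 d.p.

Social marginal benefit = demand − MEC = 128.77 - 2.42Q.
Set SMB = MC: 128.77 - 2.42Q = 22.83 + 0.18Q → Q* = 40.7462.
Consumer price on the demand curve at Q*: 138.43 − 2.15×40.7462 = 50.8257.

P = €50.83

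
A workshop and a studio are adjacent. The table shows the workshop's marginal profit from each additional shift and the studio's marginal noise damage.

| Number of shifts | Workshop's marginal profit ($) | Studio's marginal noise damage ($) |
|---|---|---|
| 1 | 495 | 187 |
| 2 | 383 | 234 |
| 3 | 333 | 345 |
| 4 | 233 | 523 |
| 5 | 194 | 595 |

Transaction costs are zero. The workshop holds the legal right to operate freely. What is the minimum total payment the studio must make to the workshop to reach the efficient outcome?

Left alone the workshop would choose level 5 (marginal profit stays positive).
Efficient level: k* = 2 (marginal profit ≥ marginal noise damage through 2).
The studio must at least cover the workshop's forgone profit from cutting 5→2: 333 + 233 + 194 = 760.

$760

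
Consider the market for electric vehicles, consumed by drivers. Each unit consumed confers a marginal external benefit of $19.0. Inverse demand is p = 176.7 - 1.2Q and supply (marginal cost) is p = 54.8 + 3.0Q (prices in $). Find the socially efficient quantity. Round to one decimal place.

Social marginal benefit = demand + MEB = 195.7 - 1.2Q.
Set SMB = MC: 195.7 - 1.2Q = 54.8 + 3.0Q → Q* = 33.5476.

Q* = 33.5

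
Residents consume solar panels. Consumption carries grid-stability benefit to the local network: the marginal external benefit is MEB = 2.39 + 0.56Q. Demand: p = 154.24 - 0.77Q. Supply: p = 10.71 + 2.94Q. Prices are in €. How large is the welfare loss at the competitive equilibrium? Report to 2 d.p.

Market equilibrium (private): 10.71 + 2.94Q = 154.24 - 0.77Q → Q_m = 38.6873.
Social marginal benefit = demand + MEB = 156.63 - 0.21Q.
Set SMB = MC: 156.63 - 0.21Q = 10.71 + 2.94Q → Q* = 46.3238.
The welfare-loss triangle has base |Q_m − Q*| and height MEB(Q_m) (the vertical gap between SMB and MC is zero at Q* and MEB at Q_m).
DWL = ½ × 7.6365 × 24.0549 = 91.8476.

DWL = €91.85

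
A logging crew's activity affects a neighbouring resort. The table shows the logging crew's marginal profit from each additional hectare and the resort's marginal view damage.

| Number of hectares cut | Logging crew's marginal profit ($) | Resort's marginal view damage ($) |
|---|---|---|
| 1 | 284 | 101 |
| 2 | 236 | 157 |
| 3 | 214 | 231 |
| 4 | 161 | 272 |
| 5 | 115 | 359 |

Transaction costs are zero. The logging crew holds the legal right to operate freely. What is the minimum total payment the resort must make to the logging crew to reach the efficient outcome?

Left alone the logging crew would choose level 5 (marginal profit stays positive).
Efficient level: k* = 2 (marginal profit ≥ marginal view damage through 2).
The resort must at least cover the logging crew's forgone profit from cutting 5→2: 214 + 161 + 115 = 490.

$490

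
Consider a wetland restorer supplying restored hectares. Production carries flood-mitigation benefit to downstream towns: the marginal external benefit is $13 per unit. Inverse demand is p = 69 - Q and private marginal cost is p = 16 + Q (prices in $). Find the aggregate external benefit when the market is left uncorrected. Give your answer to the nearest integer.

Market equilibrium (private): 16 + Q = 69 - Q → Q_m = 26.5000.
Total external benefit = MEB × Q_m = 13 × 26.5000 = 344.5000.

$345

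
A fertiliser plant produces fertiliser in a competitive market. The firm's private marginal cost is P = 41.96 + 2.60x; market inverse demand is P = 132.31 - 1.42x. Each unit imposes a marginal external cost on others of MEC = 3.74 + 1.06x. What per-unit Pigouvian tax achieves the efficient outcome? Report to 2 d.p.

Social marginal cost = private MC + MEC = 45.70 + 3.66x.
Set SMC = demand: 45.70 + 3.66x = 132.31 - 1.42x → x* = 17.0492.
The Pigouvian tax equals MEC at x*: 3.74 + 1.06×17.0492 = 21.8122.

tax = 21.81 per unit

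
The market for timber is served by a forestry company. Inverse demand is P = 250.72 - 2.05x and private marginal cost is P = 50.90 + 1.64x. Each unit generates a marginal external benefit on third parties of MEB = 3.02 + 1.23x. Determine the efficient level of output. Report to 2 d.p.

x* = 82.46

Social marginal cost = private MC − MEB = 47.88 + 0.41x.
Set SMC = demand: 47.88 + 0.41x = 250.72 - 2.05x → x* = 82.4553.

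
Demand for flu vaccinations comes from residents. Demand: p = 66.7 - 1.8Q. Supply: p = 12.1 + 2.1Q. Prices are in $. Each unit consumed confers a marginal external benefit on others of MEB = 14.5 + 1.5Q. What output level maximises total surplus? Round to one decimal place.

Q* = 28.8

Social marginal benefit = demand + MEB = 81.2 - 0.3Q.
Set SMB = MC: 81.2 - 0.3Q = 12.1 + 2.1Q → Q* = 28.7917.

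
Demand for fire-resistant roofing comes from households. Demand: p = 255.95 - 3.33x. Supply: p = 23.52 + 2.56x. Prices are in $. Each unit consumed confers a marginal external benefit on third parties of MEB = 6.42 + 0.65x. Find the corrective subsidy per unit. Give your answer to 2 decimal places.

subsidy = $36.05 per unit

Social marginal benefit = demand + MEB = 262.37 - 2.68x.
Set SMB = MC: 262.37 - 2.68x = 23.52 + 2.56x → x* = 45.5821.
The Pigouvian subsidy equals MEB at x*: 6.42 + 0.65×45.5821 = 36.0484.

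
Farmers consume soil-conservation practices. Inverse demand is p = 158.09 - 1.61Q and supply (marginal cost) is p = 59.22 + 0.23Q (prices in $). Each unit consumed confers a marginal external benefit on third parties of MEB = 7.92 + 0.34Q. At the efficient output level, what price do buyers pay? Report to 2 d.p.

Social marginal benefit = demand + MEB = 166.01 - 1.27Q.
Set SMB = MC: 166.01 - 1.27Q = 59.22 + 0.23Q → Q* = 71.1933.
Consumer price on the demand curve at Q*: 158.09 − 1.61×71.1933 = 43.4688.

P = $43.47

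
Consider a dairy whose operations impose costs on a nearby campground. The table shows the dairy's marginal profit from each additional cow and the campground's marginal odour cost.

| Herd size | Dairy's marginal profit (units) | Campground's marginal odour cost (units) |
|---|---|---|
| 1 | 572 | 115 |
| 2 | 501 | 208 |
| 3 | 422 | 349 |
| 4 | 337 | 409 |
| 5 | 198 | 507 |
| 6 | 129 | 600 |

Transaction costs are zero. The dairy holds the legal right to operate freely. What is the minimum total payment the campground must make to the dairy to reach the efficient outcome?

Left alone the dairy would choose level 6 (marginal profit stays positive).
Efficient level: k* = 3 (marginal profit ≥ marginal odour cost through 3).
The campground must at least cover the dairy's forgone profit from cutting 6→3: 337 + 198 + 129 = 664.

664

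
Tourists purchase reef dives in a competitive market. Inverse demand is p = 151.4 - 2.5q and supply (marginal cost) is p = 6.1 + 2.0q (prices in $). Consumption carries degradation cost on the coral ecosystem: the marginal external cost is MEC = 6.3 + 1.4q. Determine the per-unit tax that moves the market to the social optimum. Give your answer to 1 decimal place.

tax = $39.3 per unit

Social marginal benefit = demand − MEC = 145.1 - 3.9q.
Set SMB = MC: 145.1 - 3.9q = 6.1 + 2.0q → q* = 23.5593.
The Pigouvian tax equals MEC at q*: 6.3 + 1.4×23.5593 = 39.2830.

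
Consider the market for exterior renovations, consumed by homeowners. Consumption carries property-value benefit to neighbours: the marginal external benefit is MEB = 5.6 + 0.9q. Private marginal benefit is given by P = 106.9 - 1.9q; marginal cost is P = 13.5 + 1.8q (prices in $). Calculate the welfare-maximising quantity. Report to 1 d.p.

Social marginal benefit = demand + MEB = 112.5 - q.
Set SMB = MC: 112.5 - q = 13.5 + 1.8q → q* = 35.3571.

q* = 35.4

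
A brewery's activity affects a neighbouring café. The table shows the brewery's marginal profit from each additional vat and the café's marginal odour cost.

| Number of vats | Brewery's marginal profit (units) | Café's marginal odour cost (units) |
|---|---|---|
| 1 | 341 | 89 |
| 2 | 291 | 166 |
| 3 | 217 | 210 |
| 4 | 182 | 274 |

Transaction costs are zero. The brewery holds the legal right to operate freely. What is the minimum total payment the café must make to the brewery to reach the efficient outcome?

182

Left alone the brewery would choose level 4 (marginal profit stays positive).
Efficient level: k* = 3 (marginal profit ≥ marginal odour cost through 3).
The café must at least cover the brewery's forgone profit from cutting 4→3: 182 = 182.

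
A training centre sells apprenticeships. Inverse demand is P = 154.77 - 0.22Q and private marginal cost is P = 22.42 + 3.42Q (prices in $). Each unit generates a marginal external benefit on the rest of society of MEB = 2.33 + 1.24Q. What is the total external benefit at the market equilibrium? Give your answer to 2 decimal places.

$904.38

Market equilibrium (private): 22.42 + 3.42Q = 154.77 - 0.22Q → Q_m = 36.3599.
Total external benefit = ∫₀^{Q_m} (2.33 + 1.24Q) dQ = 2.33×36.3599 + ½×1.24×36.3599² = 904.3848.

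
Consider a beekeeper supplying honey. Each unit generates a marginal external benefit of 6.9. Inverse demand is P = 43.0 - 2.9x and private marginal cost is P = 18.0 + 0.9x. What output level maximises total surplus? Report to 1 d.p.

Social marginal cost = private MC − MEB = 11.1 + 0.9x.
Set SMC = demand: 11.1 + 0.9x = 43.0 - 2.9x → x* = 8.3947.

x* = 8.4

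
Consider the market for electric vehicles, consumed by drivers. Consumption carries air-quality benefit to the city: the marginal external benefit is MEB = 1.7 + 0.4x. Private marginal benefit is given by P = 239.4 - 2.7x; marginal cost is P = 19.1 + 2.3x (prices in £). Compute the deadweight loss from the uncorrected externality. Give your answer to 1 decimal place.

Market equilibrium (private): 19.1 + 2.3x = 239.4 - 2.7x → x_m = 44.0600.
Social marginal benefit = demand + MEB = 241.1 - 2.3x.
Set SMB = MC: 241.1 - 2.3x = 19.1 + 2.3x → x* = 48.2609.
The welfare-loss triangle has base |x_m − x*| and height MEB(x_m) (the vertical gap between SMB and MC is zero at x* and MEB at x_m).
DWL = ½ × 4.2009 × 19.3240 = 40.5891.

DWL = £40.6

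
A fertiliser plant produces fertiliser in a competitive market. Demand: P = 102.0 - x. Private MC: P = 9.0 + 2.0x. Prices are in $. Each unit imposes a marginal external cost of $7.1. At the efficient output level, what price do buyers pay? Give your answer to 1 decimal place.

P = $73.4

Social marginal cost = private MC + MEC = 16.1 + 2.0x.
Set SMC = demand: 16.1 + 2.0x = 102.0 - x → x* = 28.6333.
Consumer price on the demand curve at x*: 102.0 − 1.0×28.6333 = 73.3667.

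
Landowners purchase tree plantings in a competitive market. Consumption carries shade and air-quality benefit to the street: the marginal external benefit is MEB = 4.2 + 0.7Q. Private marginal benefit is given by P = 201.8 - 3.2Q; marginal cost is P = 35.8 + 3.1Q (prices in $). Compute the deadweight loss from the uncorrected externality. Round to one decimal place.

Market equilibrium (private): 35.8 + 3.1Q = 201.8 - 3.2Q → Q_m = 26.3492.
Social marginal benefit = demand + MEB = 206.0 - 2.5Q.
Set SMB = MC: 206.0 - 2.5Q = 35.8 + 3.1Q → Q* = 30.3929.
Between Q* and Q_m the wedge SMB − MC runs linearly from 0 to MEB(Q_m), so the loss is a triangle.
DWL = ½ × 4.0437 × 22.6444 = 45.7836.

DWL = $45.8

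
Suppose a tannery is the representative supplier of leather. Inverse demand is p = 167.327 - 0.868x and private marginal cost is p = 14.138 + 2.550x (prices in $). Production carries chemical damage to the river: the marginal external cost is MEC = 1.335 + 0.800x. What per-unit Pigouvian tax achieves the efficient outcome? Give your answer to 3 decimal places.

Social marginal cost = private MC + MEC = 15.473 + 3.350x.
Set SMC = demand: 15.473 + 3.350x = 167.327 - 0.868x → x* = 36.0014.
The Pigouvian tax equals MEC at x*: 1.335 + 0.800×36.0014 = 30.1361.

tax = $30.136 per unit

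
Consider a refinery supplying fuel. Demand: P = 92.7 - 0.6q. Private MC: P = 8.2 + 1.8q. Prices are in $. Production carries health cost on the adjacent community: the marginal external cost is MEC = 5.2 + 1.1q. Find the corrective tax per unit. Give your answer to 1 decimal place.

tax = $30.1 per unit

Social marginal cost = private MC + MEC = 13.4 + 2.9q.
Set SMC = demand: 13.4 + 2.9q = 92.7 - 0.6q → q* = 22.6571.
The Pigouvian tax equals MEC at q*: 5.2 + 1.1×22.6571 = 30.1228.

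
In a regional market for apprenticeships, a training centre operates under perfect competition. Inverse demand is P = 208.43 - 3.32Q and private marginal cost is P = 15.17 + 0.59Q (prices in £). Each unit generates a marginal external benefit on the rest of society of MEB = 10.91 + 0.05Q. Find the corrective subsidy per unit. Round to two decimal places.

subsidy = £13.55 per unit

Social marginal cost = private MC − MEB = 4.26 + 0.54Q.
Set SMC = demand: 4.26 + 0.54Q = 208.43 - 3.32Q → Q* = 52.8938.
The Pigouvian subsidy equals MEB at Q*: 10.91 + 0.05×52.8938 = 13.5547.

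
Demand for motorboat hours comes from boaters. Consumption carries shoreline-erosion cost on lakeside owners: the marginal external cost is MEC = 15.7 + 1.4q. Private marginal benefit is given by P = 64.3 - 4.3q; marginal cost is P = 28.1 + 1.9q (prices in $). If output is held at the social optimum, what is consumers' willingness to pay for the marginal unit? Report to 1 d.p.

P = $52.7

Social marginal benefit = demand − MEC = 48.6 - 5.7q.
Set SMB = MC: 48.6 - 5.7q = 28.1 + 1.9q → q* = 2.6974.
Consumer price on the demand curve at q*: 64.3 − 4.3×2.6974 = 52.7012.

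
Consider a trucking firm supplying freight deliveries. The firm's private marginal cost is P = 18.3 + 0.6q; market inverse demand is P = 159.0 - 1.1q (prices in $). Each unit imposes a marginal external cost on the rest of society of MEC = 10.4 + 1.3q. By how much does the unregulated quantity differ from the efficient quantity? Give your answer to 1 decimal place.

Market equilibrium (private): 18.3 + 0.6q = 159.0 - 1.1q → q_m = 82.7647.
Social marginal cost = private MC + MEC = 28.7 + 1.9q.
Set SMC = demand: 28.7 + 1.9q = 159.0 - 1.1q → q* = 43.4333.
Gap = |82.7647 − 43.4333| = 39.3314.

39.3 units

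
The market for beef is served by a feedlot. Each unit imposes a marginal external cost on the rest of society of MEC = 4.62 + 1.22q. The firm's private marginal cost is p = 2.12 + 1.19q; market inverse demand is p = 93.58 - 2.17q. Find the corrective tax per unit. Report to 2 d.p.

Social marginal cost = private MC + MEC = 6.74 + 2.41q.
Set SMC = demand: 6.74 + 2.41q = 93.58 - 2.17q → q* = 18.9607.
The Pigouvian tax equals MEC at q*: 4.62 + 1.22×18.9607 = 27.7521.

tax = 27.75 per unit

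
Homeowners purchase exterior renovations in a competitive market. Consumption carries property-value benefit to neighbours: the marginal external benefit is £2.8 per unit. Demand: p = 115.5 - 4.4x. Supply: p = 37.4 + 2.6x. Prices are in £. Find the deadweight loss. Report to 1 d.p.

DWL = £0.6

Market equilibrium (private): 37.4 + 2.6x = 115.5 - 4.4x → x_m = 11.1571.
Social marginal benefit = demand + MEB = 118.3 - 4.4x.
Set SMB = MC: 118.3 - 4.4x = 37.4 + 2.6x → x* = 11.5571.
Between x* and x_m the wedge SMB − MC runs linearly from 0 to MEB(x_m), so the loss is a triangle.
DWL = ½ × 0.4000 × 2.8000 = 0.5600.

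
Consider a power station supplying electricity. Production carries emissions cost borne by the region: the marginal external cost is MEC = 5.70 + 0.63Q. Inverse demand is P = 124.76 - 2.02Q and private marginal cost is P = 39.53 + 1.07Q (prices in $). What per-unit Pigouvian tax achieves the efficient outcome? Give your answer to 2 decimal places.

tax = $19.17 per unit

Social marginal cost = private MC + MEC = 45.23 + 1.70Q.
Set SMC = demand: 45.23 + 1.70Q = 124.76 - 2.02Q → Q* = 21.3790.
The Pigouvian tax equals MEC at Q*: 5.70 + 0.63×21.3790 = 19.1688.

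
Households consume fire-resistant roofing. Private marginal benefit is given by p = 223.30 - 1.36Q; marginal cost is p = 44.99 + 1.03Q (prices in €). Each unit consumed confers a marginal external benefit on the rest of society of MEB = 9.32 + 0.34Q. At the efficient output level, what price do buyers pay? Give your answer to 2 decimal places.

Social marginal benefit = demand + MEB = 232.62 - 1.02Q.
Set SMB = MC: 232.62 - 1.02Q = 44.99 + 1.03Q → Q* = 91.5268.
Consumer price on the demand curve at Q*: 223.30 − 1.36×91.5268 = 98.8236.

P = €98.82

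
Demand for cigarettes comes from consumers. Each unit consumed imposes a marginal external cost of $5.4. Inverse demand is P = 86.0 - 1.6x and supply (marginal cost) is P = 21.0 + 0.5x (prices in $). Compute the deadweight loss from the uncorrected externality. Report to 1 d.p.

DWL = $6.9

Market equilibrium (private): 21.0 + 0.5x = 86.0 - 1.6x → x_m = 30.9524.
Social marginal benefit = demand − MEC = 80.6 - 1.6x.
Set SMB = MC: 80.6 - 1.6x = 21.0 + 0.5x → x* = 28.3810.
The welfare-loss triangle has base |x_m − x*| and height MEC(x_m) (the vertical gap between SMB and MC is zero at x* and MEC at x_m).
DWL = ½ × 2.5714 × 5.4000 = 6.9428.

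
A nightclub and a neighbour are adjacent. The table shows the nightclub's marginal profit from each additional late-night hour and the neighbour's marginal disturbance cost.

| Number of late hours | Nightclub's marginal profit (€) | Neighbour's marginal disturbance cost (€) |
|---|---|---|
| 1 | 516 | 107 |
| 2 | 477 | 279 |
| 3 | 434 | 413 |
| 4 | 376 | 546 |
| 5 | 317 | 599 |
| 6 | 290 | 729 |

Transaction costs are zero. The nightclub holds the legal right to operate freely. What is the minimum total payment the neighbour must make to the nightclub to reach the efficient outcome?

€983

Left alone the nightclub would choose level 6 (marginal profit stays positive).
Efficient level: k* = 3 (marginal profit ≥ marginal disturbance cost through 3).
The neighbour must at least cover the nightclub's forgone profit from cutting 6→3: 376 + 317 + 290 = 983.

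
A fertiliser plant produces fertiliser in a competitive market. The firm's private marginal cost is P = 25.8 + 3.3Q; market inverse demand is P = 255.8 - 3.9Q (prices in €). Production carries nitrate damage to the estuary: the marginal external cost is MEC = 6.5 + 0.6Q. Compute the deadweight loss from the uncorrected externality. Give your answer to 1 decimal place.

Market equilibrium (private): 25.8 + 3.3Q = 255.8 - 3.9Q → Q_m = 31.9444.
Social marginal cost = private MC + MEC = 32.3 + 3.9Q.
Set SMC = demand: 32.3 + 3.9Q = 255.8 - 3.9Q → Q* = 28.6538.
Between Q* and Q_m the wedge SMC − demand runs linearly from 0 to MEC(Q_m), so the loss is a triangle.
DWL = ½ × 3.2906 × 25.6667 = 42.2294.

DWL = €42.2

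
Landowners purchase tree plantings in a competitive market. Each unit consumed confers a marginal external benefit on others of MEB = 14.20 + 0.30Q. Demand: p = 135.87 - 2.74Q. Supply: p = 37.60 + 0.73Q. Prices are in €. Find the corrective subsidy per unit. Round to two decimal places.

subsidy = €24.84 per unit

Social marginal benefit = demand + MEB = 150.07 - 2.44Q.
Set SMB = MC: 150.07 - 2.44Q = 37.60 + 0.73Q → Q* = 35.4795.
The Pigouvian subsidy equals MEB at Q*: 14.20 + 0.30×35.4795 = 24.8439.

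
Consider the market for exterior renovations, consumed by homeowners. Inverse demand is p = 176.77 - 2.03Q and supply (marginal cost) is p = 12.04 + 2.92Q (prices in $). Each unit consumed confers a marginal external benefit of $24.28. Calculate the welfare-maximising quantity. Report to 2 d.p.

Social marginal benefit = demand + MEB = 201.05 - 2.03Q.
Set SMB = MC: 201.05 - 2.03Q = 12.04 + 2.92Q → Q* = 38.1838.

Q* = 38.18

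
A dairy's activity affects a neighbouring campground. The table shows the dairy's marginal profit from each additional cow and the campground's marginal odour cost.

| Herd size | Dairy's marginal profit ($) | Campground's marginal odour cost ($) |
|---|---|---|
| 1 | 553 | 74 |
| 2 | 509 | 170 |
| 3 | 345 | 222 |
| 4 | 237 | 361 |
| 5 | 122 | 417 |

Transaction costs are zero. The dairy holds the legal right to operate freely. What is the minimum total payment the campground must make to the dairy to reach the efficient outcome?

Left alone the dairy would choose level 5 (marginal profit stays positive).
Efficient level: k* = 3 (marginal profit ≥ marginal odour cost through 3).
The campground must at least cover the dairy's forgone profit from cutting 5→3: 237 + 122 = 359.

$359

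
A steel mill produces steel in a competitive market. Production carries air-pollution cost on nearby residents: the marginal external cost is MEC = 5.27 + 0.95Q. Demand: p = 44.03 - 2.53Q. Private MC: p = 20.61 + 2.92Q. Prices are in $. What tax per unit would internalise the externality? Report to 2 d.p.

tax = $7.96 per unit

Social marginal cost = private MC + MEC = 25.88 + 3.87Q.
Set SMC = demand: 25.88 + 3.87Q = 44.03 - 2.53Q → Q* = 2.8359.
The Pigouvian tax equals MEC at Q*: 5.27 + 0.95×2.8359 = 7.9641.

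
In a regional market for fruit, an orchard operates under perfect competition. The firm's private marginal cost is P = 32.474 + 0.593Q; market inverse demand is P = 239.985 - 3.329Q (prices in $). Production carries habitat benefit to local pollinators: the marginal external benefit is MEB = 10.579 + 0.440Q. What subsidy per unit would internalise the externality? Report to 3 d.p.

subsidy = $38.138 per unit

Social marginal cost = private MC − MEB = 21.895 + 0.153Q.
Set SMC = demand: 21.895 + 0.153Q = 239.985 - 3.329Q → Q* = 62.6335.
The Pigouvian subsidy equals MEB at Q*: 10.579 + 0.440×62.6335 = 38.1377.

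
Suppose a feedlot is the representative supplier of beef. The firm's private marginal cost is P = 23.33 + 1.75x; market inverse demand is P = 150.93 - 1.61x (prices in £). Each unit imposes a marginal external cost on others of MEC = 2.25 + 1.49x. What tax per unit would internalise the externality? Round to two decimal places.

tax = £40.76 per unit

Social marginal cost = private MC + MEC = 25.58 + 3.24x.
Set SMC = demand: 25.58 + 3.24x = 150.93 - 1.61x → x* = 25.8454.
The Pigouvian tax equals MEC at x*: 2.25 + 1.49×25.8454 = 40.7596.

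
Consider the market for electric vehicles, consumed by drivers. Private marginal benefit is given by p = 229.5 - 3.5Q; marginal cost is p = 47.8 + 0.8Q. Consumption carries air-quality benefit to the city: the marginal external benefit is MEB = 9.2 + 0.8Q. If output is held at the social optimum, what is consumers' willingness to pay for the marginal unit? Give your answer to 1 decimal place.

P = 38.6

Social marginal benefit = demand + MEB = 238.7 - 2.7Q.
Set SMB = MC: 238.7 - 2.7Q = 47.8 + 0.8Q → Q* = 54.5429.
Consumer price on the demand curve at Q*: 229.5 − 3.5×54.5429 = 38.5999.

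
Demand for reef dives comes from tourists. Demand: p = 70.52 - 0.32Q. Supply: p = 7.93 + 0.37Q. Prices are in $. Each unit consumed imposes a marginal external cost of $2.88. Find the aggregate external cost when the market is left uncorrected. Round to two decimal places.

Market equilibrium (private): 7.93 + 0.37Q = 70.52 - 0.32Q → Q_m = 90.7101.
Total external cost = MEC × Q_m = 2.88 × 90.7101 = 261.2451.

$261.25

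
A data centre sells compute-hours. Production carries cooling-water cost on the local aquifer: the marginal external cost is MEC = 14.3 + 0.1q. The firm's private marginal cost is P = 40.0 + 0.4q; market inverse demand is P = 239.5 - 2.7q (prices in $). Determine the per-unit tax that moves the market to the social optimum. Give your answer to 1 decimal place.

tax = $20.1 per unit

Social marginal cost = private MC + MEC = 54.3 + 0.5q.
Set SMC = demand: 54.3 + 0.5q = 239.5 - 2.7q → q* = 57.8750.
The Pigouvian tax equals MEC at q*: 14.3 + 0.1×57.8750 = 20.0875.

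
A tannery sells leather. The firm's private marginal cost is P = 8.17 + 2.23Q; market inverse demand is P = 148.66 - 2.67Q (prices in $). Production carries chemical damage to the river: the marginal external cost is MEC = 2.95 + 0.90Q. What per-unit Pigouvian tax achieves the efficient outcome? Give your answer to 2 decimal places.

tax = $24.29 per unit

Social marginal cost = private MC + MEC = 11.12 + 3.13Q.
Set SMC = demand: 11.12 + 3.13Q = 148.66 - 2.67Q → Q* = 23.7138.
The Pigouvian tax equals MEC at Q*: 2.95 + 0.90×23.7138 = 24.2924.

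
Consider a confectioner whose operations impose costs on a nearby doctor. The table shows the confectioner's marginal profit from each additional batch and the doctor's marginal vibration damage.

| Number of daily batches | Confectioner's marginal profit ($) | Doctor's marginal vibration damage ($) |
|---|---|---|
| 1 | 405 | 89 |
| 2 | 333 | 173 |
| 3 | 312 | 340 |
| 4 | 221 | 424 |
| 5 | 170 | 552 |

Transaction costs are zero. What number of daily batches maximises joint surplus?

2

Bargaining reaches the level where marginal profit last exceeds marginal vibration damage.
That holds through level 2 (333 ≥ 173) but not at 3 (312 < 340).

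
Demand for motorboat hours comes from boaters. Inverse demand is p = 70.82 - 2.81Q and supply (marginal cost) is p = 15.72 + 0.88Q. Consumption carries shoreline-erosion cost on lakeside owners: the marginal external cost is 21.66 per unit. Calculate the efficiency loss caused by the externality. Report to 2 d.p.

Market equilibrium (private): 15.72 + 0.88Q = 70.82 - 2.81Q → Q_m = 14.9322.
Social marginal benefit = demand − MEC = 49.16 - 2.81Q.
Set SMB = MC: 49.16 - 2.81Q = 15.72 + 0.88Q → Q* = 9.0623.
Height of the DWL triangle at Q_m is MC(Q_m) − SMB(Q_m) = MEC(Q_m) = 21.6600.
DWL = ½ × 5.8699 × 21.6600 = 63.5710.

DWL = 63.57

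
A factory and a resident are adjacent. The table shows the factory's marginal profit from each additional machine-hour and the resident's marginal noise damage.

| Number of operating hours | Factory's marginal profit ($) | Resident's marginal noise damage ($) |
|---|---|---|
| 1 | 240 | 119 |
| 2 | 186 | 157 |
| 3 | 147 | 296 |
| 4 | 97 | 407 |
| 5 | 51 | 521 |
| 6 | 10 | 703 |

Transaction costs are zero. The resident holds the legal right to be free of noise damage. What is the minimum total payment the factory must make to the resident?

$276

Efficient level: marginal profit ≥ marginal noise damage through level 2, so k* = 2.
With the resident holding the right, the factory must at least compensate total damage at k*: 119 + 157 = 276.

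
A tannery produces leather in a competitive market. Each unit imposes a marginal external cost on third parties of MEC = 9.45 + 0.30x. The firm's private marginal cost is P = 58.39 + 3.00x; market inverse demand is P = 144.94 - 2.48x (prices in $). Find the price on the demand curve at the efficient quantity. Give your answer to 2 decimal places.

Social marginal cost = private MC + MEC = 67.84 + 3.30x.
Set SMC = demand: 67.84 + 3.30x = 144.94 - 2.48x → x* = 13.3391.
Consumer price on the demand curve at x*: 144.94 − 2.48×13.3391 = 111.8590.

P = $111.86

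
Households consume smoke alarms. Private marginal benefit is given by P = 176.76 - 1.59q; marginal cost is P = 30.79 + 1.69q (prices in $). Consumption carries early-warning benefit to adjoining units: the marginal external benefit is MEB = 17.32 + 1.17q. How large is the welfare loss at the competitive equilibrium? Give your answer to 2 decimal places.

DWL = $1140.94

Market equilibrium (private): 30.79 + 1.69q = 176.76 - 1.59q → q_m = 44.5030.
Social marginal benefit = demand + MEB = 194.08 - 0.42q.
Set SMB = MC: 194.08 - 0.42q = 30.79 + 1.69q → q* = 77.3886.
The loss is the area between SMB and MC from q* to q_m; with linear curves that's a triangle of height MEB(q_m).
DWL = ½ × 32.8856 × 69.3886 = 1140.9429.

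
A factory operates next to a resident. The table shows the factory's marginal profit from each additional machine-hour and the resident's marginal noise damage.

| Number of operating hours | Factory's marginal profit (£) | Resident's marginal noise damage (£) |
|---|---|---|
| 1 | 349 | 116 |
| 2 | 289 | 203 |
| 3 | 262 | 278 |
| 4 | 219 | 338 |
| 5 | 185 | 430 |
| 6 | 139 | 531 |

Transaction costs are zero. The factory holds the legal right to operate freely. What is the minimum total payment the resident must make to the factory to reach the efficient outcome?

£805

Left alone the factory would choose level 6 (marginal profit stays positive).
Efficient level: k* = 2 (marginal profit ≥ marginal noise damage through 2).
The resident must at least cover the factory's forgone profit from cutting 6→2: 262 + 219 + 185 + 139 = 805.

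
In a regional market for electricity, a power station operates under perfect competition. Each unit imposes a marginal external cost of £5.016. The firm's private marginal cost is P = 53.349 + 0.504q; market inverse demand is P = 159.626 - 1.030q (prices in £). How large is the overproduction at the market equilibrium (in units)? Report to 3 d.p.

3.270 units

Market equilibrium (private): 53.349 + 0.504q = 159.626 - 1.030q → q_m = 69.2810.
Social marginal cost = private MC + MEC = 58.365 + 0.504q.
Set SMC = demand: 58.365 + 0.504q = 159.626 - 1.030q → q* = 66.0111.
Gap = |69.2810 − 66.0111| = 3.2699.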